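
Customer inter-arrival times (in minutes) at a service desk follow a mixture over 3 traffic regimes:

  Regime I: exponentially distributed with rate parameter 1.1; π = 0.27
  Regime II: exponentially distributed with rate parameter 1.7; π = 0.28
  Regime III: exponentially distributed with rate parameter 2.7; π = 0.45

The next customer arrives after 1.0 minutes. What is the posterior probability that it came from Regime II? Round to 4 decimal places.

0.3251

Apply Bayes' rule: the posterior for each component is proportional to its prior times its likelihood at x.
Evaluate each component's likelihood at the observed value:
  f_I = 0.366158
  f_II = 0.310562
  f_III = 0.181455
Unnormalised posteriors:
  w_I·f_I = 0.27 × 0.366158 = 0.0988627
  w_II·f_II = 0.28 × 0.310562 = 0.0869574
  w_III·f_III = 0.45 × 0.181455 = 0.0816547
Normaliser: 0.0988627 + 0.0869574 + 0.0816547 = 0.267475
P(Regime II | data) ≈ 0.3251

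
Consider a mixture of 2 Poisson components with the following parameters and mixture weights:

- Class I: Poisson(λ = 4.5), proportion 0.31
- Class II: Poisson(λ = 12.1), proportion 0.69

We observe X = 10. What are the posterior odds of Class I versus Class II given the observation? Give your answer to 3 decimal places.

0.045

Since P(k|x) ∝ P(Z=k) f_k(x), the posterior odds are P(Z=i) f_i(x) / (P(Z=j) f_j(x)).
Evaluate each component's likelihood at the observed value:
  f_I = 0.0104241
  f_II = 0.103069
Odds = (0.31/0.69) × (0.0104241/0.103069) = 0.449275 × 0.101137 ≈ 0.045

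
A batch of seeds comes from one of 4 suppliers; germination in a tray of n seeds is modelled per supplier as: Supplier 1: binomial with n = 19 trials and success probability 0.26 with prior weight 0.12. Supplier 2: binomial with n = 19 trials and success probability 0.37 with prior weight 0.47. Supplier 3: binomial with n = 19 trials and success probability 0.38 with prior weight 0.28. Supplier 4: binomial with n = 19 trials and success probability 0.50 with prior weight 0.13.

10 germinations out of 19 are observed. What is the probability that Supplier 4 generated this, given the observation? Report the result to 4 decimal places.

P(component k | x) = π_k·f_k(x) / marginal(x), where marginal(x) = Σ_j π_j·f_j(x).
Evaluate each component's likelihood at the observed value:
  p_1 = C(19,10)·0.26^10·0.74^9 = 92378·1.41167e-06·0.0665404 = 0.00867736
  p_2 = C(19,10)·0.37^10·0.63^9 = 92378·4.80858e-05·0.0156338 = 0.0694466
  p_3 = C(19,10)·0.38^10·0.62^9 = 92378·6.27821e-05·0.0135371 = 0.0785109
  p_4 = C(19,10)·0.50^10·0.50^9 = 92378·0.000976562·0.00195312 = 0.176197
Multiply by the mixture weights:
  π_1·p_1 = 0.12 × 0.00867736 = 0.00104128
  π_2·p_2 = 0.47 × 0.0694466 = 0.0326399
  π_3·p_3 = 0.28 × 0.0785109 = 0.021983
  π_4·p_4 = 0.13 × 0.176197 = 0.0229056
Evidence: 0.00104128 + 0.0326399 + 0.021983 + 0.0229056 = 0.0785698
P(Supplier 4 | data) = 0.0229056 / 0.0785698 ≈ 0.2915

0.2915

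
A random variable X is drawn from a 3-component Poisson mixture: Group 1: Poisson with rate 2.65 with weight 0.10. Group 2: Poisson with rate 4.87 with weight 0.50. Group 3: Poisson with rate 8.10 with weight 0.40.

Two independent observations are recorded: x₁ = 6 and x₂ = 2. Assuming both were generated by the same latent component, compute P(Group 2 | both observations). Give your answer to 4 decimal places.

P(component k | x) = P(Z=k)·f_k(x) / marginal(x), where marginal(x) = Σ_j P(Z=j)·f_j(x).
Since both observations come from the same component, the likelihood for component k is f_k(x₁)·f_k(x₂).
  L_1 = [0.0339831] × [0.248074] = 0.00843031
  L_2 = [0.142176] × [0.0909942] = 0.0129372
  L_3 = [0.119067] × [0.0099576] = 0.00118562
Weight by the priors:
  P(Z=1)·L_1 = 0.10 × 0.00843031 = 0.000843031
  P(Z=2)·L_2 = 0.50 × 0.0129372 = 0.00646861
  P(Z=3)·L_3 = 0.40 × 0.00118562 = 0.00047425
Sum: 0.000843031 + 0.00646861 + 0.00047425 = 0.00778589
P(Group 2 | x₁, x₂) = 0.00646861 / 0.00778589 ≈ 0.8308

0.8308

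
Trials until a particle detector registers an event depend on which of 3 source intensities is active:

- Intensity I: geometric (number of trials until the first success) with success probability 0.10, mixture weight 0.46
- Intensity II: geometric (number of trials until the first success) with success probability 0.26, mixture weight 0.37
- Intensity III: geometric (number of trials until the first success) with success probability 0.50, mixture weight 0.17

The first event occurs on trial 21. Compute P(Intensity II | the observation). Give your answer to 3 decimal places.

0.040

Posterior ∝ prior × likelihood, so P(k | x) ∝ π_k f_k(x); normalise over all components.
Geometric probabilities:
  L_I = 0.10·(1−0.10)^20 = 0.10·0.121577 = 0.0121577
  L_II = 0.26·(1−0.26)^20 = 0.26·0.00242457 = 0.000630388
  L_III = 0.50·(1−0.50)^20 = 0.50·9.53674e-07 = 4.76837e-07
Weight by the priors:
  π_I·L_I = 0.46 × 0.0121577 = 0.00559253
  π_II·L_II = 0.37 × 0.000630388 = 0.000233243
  π_III·L_III = 0.17 × 4.76837e-07 = 8.10623e-08
Denominator: 0.00559253 + 0.000233243 + 8.10623e-08 = 0.00582585
So the posterior for Intensity II is 0.000233243 / 0.00582585 ≈ 0.040.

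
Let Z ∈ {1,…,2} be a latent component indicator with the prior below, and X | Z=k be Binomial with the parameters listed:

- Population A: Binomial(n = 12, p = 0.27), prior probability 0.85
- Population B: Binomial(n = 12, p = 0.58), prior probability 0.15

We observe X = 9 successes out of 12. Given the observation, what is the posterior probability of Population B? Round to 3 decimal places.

P(component k | x) = w_k·f_k(x) / marginal(x), where marginal(x) = Σ_j w_j·f_j(x).
Evaluate each component's likelihood at the observed value:
  L_A = C(12,9)·0.27^9·0.73^3 = 220·7.6256e-06·0.389017 = 0.000652627
  L_B = C(12,9)·0.58^9·0.42^3 = 220·0.00742766·0.074088 = 0.121066
Prior × likelihood for each component:
  w_A·L_A = 0.85 × 0.000652627 = 0.000554733
  w_B·L_B = 0.15 × 0.121066 = 0.0181599
Marginal: 0.000554733 + 0.0181599 = 0.0187146
P(Population B | data) ≈ 0.970

0.970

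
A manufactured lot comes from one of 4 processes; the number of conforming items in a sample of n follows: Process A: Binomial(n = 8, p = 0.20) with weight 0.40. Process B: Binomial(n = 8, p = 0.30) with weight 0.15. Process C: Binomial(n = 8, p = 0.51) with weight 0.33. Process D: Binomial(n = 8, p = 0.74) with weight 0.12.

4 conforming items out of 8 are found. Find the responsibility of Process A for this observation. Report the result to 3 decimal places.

0.131

Apply Bayes' rule: the posterior for each component is proportional to its prior times its likelihood at x.
Component likelihoods at x = 4 conforming items out of 8:
  p_A = C(8,4)·0.20^4·0.80^4 = 70·0.0016·0.4096 = 0.0458752
  p_B = C(8,4)·0.30^4·0.70^4 = 70·0.0081·0.2401 = 0.136137
  p_C = C(8,4)·0.51^4·0.49^4 = 70·0.067652·0.057648 = 0.273
  p_D = C(8,4)·0.74^4·0.26^4 = 70·0.299866·0.00456976 = 0.095922
Weight by the priors:
  P(Z=A)·p_A = 0.40 × 0.0458752 = 0.0183501
  P(Z=B)·p_B = 0.15 × 0.136137 = 0.0204205
  P(Z=C)·p_C = 0.33 × 0.273 = 0.0900901
  P(Z=D)·p_D = 0.12 × 0.095922 = 0.0115106
Sum: 0.0183501 + 0.0204205 + 0.0900901 + 0.0115106 = 0.140371
Responsibility of Process A: 0.0183501 / 0.140371 ≈ 0.131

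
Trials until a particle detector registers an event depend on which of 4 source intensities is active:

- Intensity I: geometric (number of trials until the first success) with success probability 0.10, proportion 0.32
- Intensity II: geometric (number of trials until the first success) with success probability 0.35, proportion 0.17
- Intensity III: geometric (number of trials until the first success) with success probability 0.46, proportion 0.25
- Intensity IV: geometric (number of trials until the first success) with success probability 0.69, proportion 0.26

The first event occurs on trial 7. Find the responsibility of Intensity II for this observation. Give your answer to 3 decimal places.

0.183

P(component k | x) = π_k·f_k(x) / marginal(x), where marginal(x) = Σ_j π_j·f_j(x).
Evaluate each component's likelihood at the observed value:
  f_I = 0.0531441
  f_II = 0.0263966
  f_III = 0.0114057
  f_IV = 0.000612378
Multiply by the mixture weights:
  π_I·f_I = 0.32 × 0.0531441 = 0.0170061
  π_II·f_II = 0.17 × 0.0263966 = 0.00448742
  π_III·f_III = 0.25 × 0.0114057 = 0.00285141
  π_IV·f_IV = 0.26 × 0.000612378 = 0.000159218
Evidence: 0.0170061 + 0.00448742 + 0.00285141 + 0.000159218 = 0.0245042
Responsibility of Intensity II: 0.00448742 / 0.0245042 ≈ 0.183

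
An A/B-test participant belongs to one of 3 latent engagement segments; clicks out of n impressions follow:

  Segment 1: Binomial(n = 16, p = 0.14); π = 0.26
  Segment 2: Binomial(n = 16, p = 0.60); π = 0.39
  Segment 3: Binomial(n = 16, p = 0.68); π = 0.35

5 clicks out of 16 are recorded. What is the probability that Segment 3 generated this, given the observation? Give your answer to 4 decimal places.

0.0445

Posterior ∝ prior × likelihood, so P(k | x) ∝ P(Z=k) f_k(x); normalise over all components.
Evaluate each component's likelihood at the observed value:
  p_1 = 0.0447101
  p_2 = 0.0142462
  p_3 = 0.00228811
Multiply by the mixture weights:
  P(Z=1)·p_1 = 0.26 × 0.0447101 = 0.0116246
  P(Z=2)·p_2 = 0.39 × 0.0142462 = 0.00555601
  P(Z=3)·p_3 = 0.35 × 0.00228811 = 0.000800839
Normaliser: 0.0116246 + 0.00555601 + 0.000800839 = 0.0179815
P(Segment 3 | data) = 0.000800839 / 0.0179815 ≈ 0.0445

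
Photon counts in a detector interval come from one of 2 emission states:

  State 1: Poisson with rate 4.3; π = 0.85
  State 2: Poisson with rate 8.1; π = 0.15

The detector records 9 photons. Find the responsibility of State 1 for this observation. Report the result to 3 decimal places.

0.459

Apply Bayes' rule: the posterior for each component is proportional to its prior times its likelihood at x.
Component likelihoods at x = 9 photons:
  L_1 = 0.0187926
  L_2 = 0.12555
Multiply by the mixture weights:
  w_1·L_1 = 0.85 × 0.0187926 = 0.0159737
  w_2·L_2 = 0.15 × 0.12555 = 0.0188325
Evidence: 0.0159737 + 0.0188325 = 0.0348062
P(State 1 | the observation) = 0.0159737 / 0.0348062 ≈ 0.459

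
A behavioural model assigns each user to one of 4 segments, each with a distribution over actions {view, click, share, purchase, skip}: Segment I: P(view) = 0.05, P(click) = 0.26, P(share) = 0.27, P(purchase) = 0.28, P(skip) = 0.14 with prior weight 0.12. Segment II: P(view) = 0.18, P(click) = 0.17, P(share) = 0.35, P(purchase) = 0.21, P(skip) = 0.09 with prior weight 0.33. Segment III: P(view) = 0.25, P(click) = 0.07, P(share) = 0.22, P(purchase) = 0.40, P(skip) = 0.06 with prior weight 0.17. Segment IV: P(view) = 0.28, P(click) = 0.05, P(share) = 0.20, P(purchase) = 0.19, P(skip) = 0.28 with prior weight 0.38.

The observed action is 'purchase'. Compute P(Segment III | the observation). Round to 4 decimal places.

0.2797

The responsibility of component k is π_k f_k(x) divided by Σ_j π_j f_j(x).
Evaluate each component's likelihood at the observed value:
  f_I = 0.28
  f_II = 0.21
  f_III = 0.4
  f_IV = 0.19
Prior × likelihood for each component:
  π_I·f_I = 0.12 × 0.28 = 0.0336
  π_II·f_II = 0.33 × 0.21 = 0.0693
  π_III·f_III = 0.17 × 0.4 = 0.068
  π_IV·f_IV = 0.38 × 0.19 = 0.0722
Marginal: 0.0336 + 0.0693 + 0.068 + 0.0722 = 0.2431
P(Segment III | x) ≈ 0.2797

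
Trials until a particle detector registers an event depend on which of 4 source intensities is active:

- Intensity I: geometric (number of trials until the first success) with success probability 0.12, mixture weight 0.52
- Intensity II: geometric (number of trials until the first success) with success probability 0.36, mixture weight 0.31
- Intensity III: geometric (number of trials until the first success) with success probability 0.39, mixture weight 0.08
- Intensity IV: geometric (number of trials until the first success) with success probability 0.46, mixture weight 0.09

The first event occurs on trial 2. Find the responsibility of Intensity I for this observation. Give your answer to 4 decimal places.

By Bayes' theorem, P(k | x) = π_k f_k(x) / Σ_j π_j f_j(x).
Component likelihoods at x = 2:
  f_I = 0.12·(1−0.12)^1 = 0.12·0.88 = 0.1056
  f_II = 0.36·(1−0.36)^1 = 0.36·0.64 = 0.2304
  f_III = 0.39·(1−0.39)^1 = 0.39·0.61 = 0.2379
  f_IV = 0.46·(1−0.46)^1 = 0.46·0.54 = 0.2484
Unnormalised posteriors:
  π_I·f_I = 0.52 × 0.1056 = 0.054912
  π_II·f_II = 0.31 × 0.2304 = 0.071424
  π_III·f_III = 0.08 × 0.2379 = 0.019032
  π_IV·f_IV = 0.09 × 0.2484 = 0.022356
Denominator: 0.054912 + 0.071424 + 0.019032 + 0.022356 = 0.167724
P(Intensity I | data) = 0.054912 / 0.167724 ≈ 0.3274

0.3274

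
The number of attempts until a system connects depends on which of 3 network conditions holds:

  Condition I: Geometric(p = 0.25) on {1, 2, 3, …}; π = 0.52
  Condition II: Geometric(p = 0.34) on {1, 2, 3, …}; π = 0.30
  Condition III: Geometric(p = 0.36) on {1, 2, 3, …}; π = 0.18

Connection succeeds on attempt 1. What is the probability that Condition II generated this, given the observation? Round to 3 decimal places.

P(component k | x) = w_k·f_k(x) / marginal(x), where marginal(x) = Σ_j w_j·f_j(x).
Geometric probabilities:
  f_I = 0.25·(1−0.25)^0 = 0.25·1 = 0.25
  f_II = 0.34·(1−0.34)^0 = 0.34·1 = 0.34
  f_III = 0.36·(1−0.36)^0 = 0.36·1 = 0.36
Unnormalised posteriors:
  w_I·f_I = 0.52 × 0.25 = 0.13
  w_II·f_II = 0.30 × 0.34 = 0.102
  w_III·f_III = 0.18 × 0.36 = 0.0648
Evidence: 0.13 + 0.102 + 0.0648 = 0.2968
Responsibility of Condition II: 0.102 / 0.2968 ≈ 0.344

0.344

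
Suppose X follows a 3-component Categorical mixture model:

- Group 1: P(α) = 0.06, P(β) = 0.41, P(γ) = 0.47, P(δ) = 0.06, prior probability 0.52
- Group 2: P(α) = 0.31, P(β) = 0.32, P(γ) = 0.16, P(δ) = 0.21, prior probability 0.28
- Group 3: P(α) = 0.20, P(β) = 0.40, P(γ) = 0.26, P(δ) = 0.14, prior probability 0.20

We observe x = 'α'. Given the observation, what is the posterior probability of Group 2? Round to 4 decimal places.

By Bayes' theorem, P(k | x) = π_k f_k(x) / Σ_j π_j f_j(x).
Evaluate each component's likelihood at the observed value:
  p_1 = 0.06
  p_2 = 0.31
  p_3 = 0.2
Prior × likelihood for each component:
  π_1·p_1 = 0.52 × 0.06 = 0.0312
  π_2·p_2 = 0.28 × 0.31 = 0.0868
  π_3·p_3 = 0.20 × 0.2 = 0.04
Evidence: 0.0312 + 0.0868 + 0.04 = 0.158
P(Group 2 | the observation) = 0.0868 / 0.158 ≈ 0.5494

0.5494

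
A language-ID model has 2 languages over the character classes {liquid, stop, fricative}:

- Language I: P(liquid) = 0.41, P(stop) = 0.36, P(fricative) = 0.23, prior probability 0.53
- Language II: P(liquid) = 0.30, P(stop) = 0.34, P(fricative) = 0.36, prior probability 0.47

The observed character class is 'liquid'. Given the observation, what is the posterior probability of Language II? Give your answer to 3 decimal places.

Posterior ∝ prior × likelihood, so P(k | x) ∝ π_k f_k(x); normalise over all components.
Evaluate each component's likelihood at the observed value:
  L_I = 0.41
  L_II = 0.3
Prior × likelihood for each component:
  π_I·L_I = 0.53 × 0.41 = 0.2173
  π_II·L_II = 0.47 × 0.3 = 0.141
Evidence: 0.2173 + 0.141 = 0.3583
So the posterior for Language II is 0.141 / 0.3583 ≈ 0.394.

0.394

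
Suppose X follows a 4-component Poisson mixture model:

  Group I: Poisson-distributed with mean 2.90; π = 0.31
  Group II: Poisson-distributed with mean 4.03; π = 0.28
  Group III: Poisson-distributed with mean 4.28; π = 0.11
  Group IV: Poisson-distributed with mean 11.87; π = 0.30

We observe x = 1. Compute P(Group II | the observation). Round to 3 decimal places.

0.264

Posterior ∝ prior × likelihood, so P(k | x) ∝ w_k f_k(x); normalise over all components.
Poisson probabilities:
  L_I = e^(−2.90)·2.90^1/1! = 0.159567
  L_II = e^(−4.03)·4.03^1/1! = 0.0716305
  L_III = e^(−4.28)·4.28^1/1! = 0.0592466
  L_IV = e^(−11.87)·11.87^1/1! = 8.30568e-05
Unnormalised posteriors:
  w_I·L_I = 0.31 × 0.159567 = 0.0494659
  w_II·L_II = 0.28 × 0.0716305 = 0.0200566
  w_III·L_III = 0.11 × 0.0592466 = 0.00651713
  w_IV·L_IV = 0.30 × 8.30568e-05 = 2.4917e-05
Denominator: 0.0494659 + 0.0200566 + 0.00651713 + 2.4917e-05 = 0.0760645
P(Group II | x) ≈ 0.264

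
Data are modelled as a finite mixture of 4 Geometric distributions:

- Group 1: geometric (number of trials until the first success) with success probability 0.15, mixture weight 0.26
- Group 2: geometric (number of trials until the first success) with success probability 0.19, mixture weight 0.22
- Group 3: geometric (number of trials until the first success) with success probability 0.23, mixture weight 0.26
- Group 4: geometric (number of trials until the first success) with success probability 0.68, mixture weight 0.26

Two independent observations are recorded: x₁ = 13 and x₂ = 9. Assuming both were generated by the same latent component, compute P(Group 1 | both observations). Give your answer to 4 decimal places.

Apply Bayes' rule: the posterior for each component is proportional to its prior times its likelihood at x.
Since both observations come from the same component, the likelihood for component k is f_k(x₁)·f_k(x₂).
  L_1 = [0.0213363] × [0.0408736] = 0.000872089
  L_2 = [0.0151556] × [0.0352074] = 0.00053359
  L_3 = [0.00999117] × [0.0284219] = 0.000283969
  L_4 = [7.83987e-07] × [7.47668e-05] = 5.86162e-11
Weight by the priors:
  P(Z=1)·L_1 = 0.26 × 0.000872089 = 0.000226743
  P(Z=2)·L_2 = 0.22 × 0.00053359 = 0.00011739
  P(Z=3)·L_3 = 0.26 × 0.000283969 = 7.38318e-05
  P(Z=4)·L_4 = 0.26 × 5.86162e-11 = 1.52402e-11
Normaliser: 0.000226743 + 0.00011739 + 7.38318e-05 + 1.52402e-11 = 0.000417965
P(Group 1 | data) = 0.000226743 / 0.000417965 ≈ 0.5425

0.5425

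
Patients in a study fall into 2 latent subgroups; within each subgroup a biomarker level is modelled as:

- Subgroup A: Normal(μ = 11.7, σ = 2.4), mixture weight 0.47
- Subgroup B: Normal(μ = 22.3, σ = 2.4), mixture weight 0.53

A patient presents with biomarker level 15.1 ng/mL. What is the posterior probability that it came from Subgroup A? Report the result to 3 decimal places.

P(component k | x) = P(Z=k)·f_k(x) / marginal(x), where marginal(x) = Σ_j P(Z=j)·f_j(x).
Normal densities:
  p_A = 0.0609391
  p_B = 0.0018466
Prior × likelihood for each component:
  P(Z=A)·p_A = 0.47 × 0.0609391 = 0.0286414
  P(Z=B)·p_B = 0.53 × 0.0018466 = 0.0009787
Normaliser: 0.0286414 + 0.0009787 = 0.0296201
Responsibility of Subgroup A: 0.0286414 / 0.0296201 ≈ 0.967

0.967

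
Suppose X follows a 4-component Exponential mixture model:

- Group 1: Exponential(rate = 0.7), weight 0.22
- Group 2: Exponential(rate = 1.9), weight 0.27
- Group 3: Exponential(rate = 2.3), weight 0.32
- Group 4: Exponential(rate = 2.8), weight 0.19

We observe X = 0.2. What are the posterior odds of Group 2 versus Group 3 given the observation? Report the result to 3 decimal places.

The posterior odds equal the prior odds times the likelihood ratio: (w_i/w_j)·(f_i(x)/f_j(x)).
Exponential densities:
  f_1 = 0.608551
  f_2 = 1.29934
  f_3 = 1.45195
  f_4 = 1.59939
Odds = (0.27/0.32) × (1.29934/1.45195) = 0.84375 × 0.894889 ≈ 0.755

0.755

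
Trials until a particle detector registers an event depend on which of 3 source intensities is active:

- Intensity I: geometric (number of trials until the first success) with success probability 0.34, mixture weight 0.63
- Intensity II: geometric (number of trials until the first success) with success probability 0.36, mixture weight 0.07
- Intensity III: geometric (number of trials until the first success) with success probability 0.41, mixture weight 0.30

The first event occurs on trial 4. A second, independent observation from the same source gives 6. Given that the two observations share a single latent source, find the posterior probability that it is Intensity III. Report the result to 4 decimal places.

P(component k | x) = π_k·f_k(x) / marginal(x), where marginal(x) = Σ_j π_j·f_j(x).
Since both observations come from the same component, the likelihood for component k is f_k(x₁)·f_k(x₂).
  f_I = [0.0977486] × [0.0425793] = 0.00416207
  f_II = [0.0943718] × [0.0386547] = 0.00364792
  f_III = [0.0842054] × [0.0293119] = 0.00246822
Multiply by the mixture weights:
  π_I·f_I = 0.63 × 0.00416207 = 0.0026221
  π_II·f_II = 0.07 × 0.00364792 = 0.000255354
  π_III·f_III = 0.30 × 0.00246822 = 0.000740466
Evidence: 0.0026221 + 0.000255354 + 0.000740466 = 0.00361792
P(Intensity III | x₁,x₂) = 0.000740466 / 0.00361792 ≈ 0.2047

0.2047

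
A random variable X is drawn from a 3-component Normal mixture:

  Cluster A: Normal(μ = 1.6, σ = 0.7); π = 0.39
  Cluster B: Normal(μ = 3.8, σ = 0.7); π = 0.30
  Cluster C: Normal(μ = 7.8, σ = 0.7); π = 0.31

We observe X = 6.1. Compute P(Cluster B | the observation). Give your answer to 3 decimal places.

0.077

Posterior ∝ prior × likelihood, so P(k | x) ∝ P(Z=k) f_k(x); normalise over all components.
Evaluate each component's likelihood at the observed value:
  p_A = (1/(0.7·√(2π)))·exp(−(6.1−1.6)²/(2·0.7²)) = 0.569918·exp(-20.66327) = 6.0516e-10
  p_B = (1/(0.7·√(2π)))·exp(−(6.1−3.8)²/(2·0.7²)) = 0.569918·exp(-5.39796) = 0.00257934
  p_C = (1/(0.7·√(2π)))·exp(−(6.1−7.8)²/(2·0.7²)) = 0.569918·exp(-2.94898) = 0.0298598
Weight by the priors:
  P(Z=A)·p_A = 0.39 × 6.0516e-10 = 2.36012e-10
  P(Z=B)·p_B = 0.30 × 0.00257934 = 0.000773801
  P(Z=C)·p_C = 0.31 × 0.0298598 = 0.00925653
Normaliser: 2.36012e-10 + 0.000773801 + 0.00925653 = 0.0100303
So the posterior for Cluster B is 0.000773801 / 0.0100303 ≈ 0.077.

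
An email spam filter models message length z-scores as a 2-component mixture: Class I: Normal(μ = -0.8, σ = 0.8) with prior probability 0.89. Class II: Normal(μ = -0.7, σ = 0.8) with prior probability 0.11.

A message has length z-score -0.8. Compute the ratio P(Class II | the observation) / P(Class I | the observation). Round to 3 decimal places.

0.123

Since P(k|x) ∝ P(Z=k) f_k(x), the posterior odds are P(Z=i) f_i(x) / (P(Z=j) f_j(x)).
Evaluate each component's likelihood at the observed value:
  p_I = 0.498678
  p_II = 0.494797
0.0544277 / 0.443823 ≈ 0.123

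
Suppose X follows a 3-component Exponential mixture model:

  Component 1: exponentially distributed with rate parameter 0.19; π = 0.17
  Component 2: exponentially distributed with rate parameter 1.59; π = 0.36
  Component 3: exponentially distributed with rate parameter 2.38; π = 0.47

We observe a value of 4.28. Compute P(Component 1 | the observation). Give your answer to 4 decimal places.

The responsibility of component k is π_k f_k(x) divided by Σ_j π_j f_j(x).
Exponential densities:
  p_1 = 0.084253
  p_2 = 0.00176172
  p_3 = 8.96767e-05
Multiply by the mixture weights:
  π_1·p_1 = 0.17 × 0.084253 = 0.014323
  π_2·p_2 = 0.36 × 0.00176172 = 0.000634218
  π_3·p_3 = 0.47 × 8.96767e-05 = 4.21481e-05
Sum: 0.014323 + 0.000634218 + 4.21481e-05 = 0.0149994
Responsibility of Component 1: 0.014323 / 0.0149994 ≈ 0.9549

0.9549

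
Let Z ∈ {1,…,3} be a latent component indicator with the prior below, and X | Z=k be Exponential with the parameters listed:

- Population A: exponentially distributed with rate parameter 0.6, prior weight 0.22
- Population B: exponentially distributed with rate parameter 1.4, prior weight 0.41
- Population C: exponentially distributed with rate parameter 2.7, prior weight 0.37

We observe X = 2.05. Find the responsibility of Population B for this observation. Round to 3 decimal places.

0.434

The responsibility of component k is π_k f_k(x) divided by Σ_j π_j f_j(x).
Exponential densities:
  f_A = 0.175376
  f_B = 0.0793785
  f_C = 0.0106548
Prior × likelihood for each component:
  π_A·f_A = 0.22 × 0.175376 = 0.0385826
  π_B·f_B = 0.41 × 0.0793785 = 0.0325452
  π_C·f_C = 0.37 × 0.0106548 = 0.00394226
Marginal: 0.0385826 + 0.0325452 + 0.00394226 = 0.0750701
P(Population B | x) = 0.0325452 / 0.0750701 ≈ 0.434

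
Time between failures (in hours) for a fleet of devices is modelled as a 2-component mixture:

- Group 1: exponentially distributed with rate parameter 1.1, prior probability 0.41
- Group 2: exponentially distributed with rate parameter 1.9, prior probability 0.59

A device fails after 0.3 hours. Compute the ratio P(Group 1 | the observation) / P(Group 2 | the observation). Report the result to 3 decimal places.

0.511

Posterior odds = (w_i f_i(x)) / (w_j f_j(x)); the normalising sum cancels.
Evaluate each component's likelihood at the observed value:
  p_1 = 1.1·e^(−1.1·0.3) = 1.1·e^(−0.3300) = 0.790816
  p_2 = 1.9·e^(−1.9·0.3) = 1.9·e^(−0.5700) = 1.0745
Posterior odds = (w_1·p_1) / (w_2·p_2) = (0.41·0.790816) / (0.59·1.0745) = 0.324235 / 0.633954 ≈ 0.511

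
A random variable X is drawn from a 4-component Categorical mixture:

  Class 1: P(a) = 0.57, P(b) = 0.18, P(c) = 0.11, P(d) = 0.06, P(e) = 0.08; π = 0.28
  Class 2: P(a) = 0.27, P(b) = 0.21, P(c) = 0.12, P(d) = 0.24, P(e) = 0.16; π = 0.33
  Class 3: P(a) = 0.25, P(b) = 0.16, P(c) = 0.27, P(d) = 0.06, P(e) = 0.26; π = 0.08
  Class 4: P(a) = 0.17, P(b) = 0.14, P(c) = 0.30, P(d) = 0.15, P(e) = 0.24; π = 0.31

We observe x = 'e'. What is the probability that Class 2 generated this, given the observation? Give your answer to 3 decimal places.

0.310

P(component k | x) = π_k·f_k(x) / marginal(x), where marginal(x) = Σ_j π_j·f_j(x).
Categorical probabilities:
  p_1 = 0.08
  p_2 = 0.16
  p_3 = 0.26
  p_4 = 0.24
Unnormalised posteriors:
  π_1·p_1 = 0.28 × 0.08 = 0.0224
  π_2·p_2 = 0.33 × 0.16 = 0.0528
  π_3·p_3 = 0.08 × 0.26 = 0.0208
  π_4·p_4 = 0.31 × 0.24 = 0.0744
Normaliser: 0.0224 + 0.0528 + 0.0208 + 0.0744 = 0.1704
Responsibility of Class 2: 0.0528 / 0.1704 ≈ 0.310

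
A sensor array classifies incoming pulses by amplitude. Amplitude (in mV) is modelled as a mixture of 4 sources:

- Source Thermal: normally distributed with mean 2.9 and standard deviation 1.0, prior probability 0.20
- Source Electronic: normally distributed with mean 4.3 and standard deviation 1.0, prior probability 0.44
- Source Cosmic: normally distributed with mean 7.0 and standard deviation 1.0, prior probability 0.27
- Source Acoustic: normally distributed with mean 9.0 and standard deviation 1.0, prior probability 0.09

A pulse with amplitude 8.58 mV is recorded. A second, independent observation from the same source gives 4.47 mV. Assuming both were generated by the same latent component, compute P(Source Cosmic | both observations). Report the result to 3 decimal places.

0.985

P(component k | x) = P(Z=k)·f_k(x) / marginal(x), where marginal(x) = Σ_j P(Z=j)·f_j(x).
Since both observations come from the same component, the likelihood for component k is f_k(x₁)·f_k(x₂).
  f_Thermal = [(1/(1.0·√(2π)))·exp(−(8.58−2.9)²/(2·1.0²)) = 0.398942·exp(-16.13120) = 3.93749e-08] × [0.116323] = 4.58018e-09
  f_Electronic = [(1/(1.0·√(2π)))·exp(−(8.58−4.3)²/(2·1.0²)) = 0.398942·exp(-9.15920) = 4.19875e-05] × [0.393219] = 1.65103e-05
  f_Cosmic = [(1/(1.0·√(2π)))·exp(−(8.58−7.0)²/(2·1.0²)) = 0.398942·exp(-1.24820) = 0.114505] × [0.0162545] = 0.00186121
  f_Acoustic = [(1/(1.0·√(2π)))·exp(−(8.58−9.0)²/(2·1.0²)) = 0.398942·exp(-0.08820) = 0.365263] × [1.3959e-05] = 5.09869e-06
Unnormalised posteriors:
  P(Z=Thermal)·f_Thermal = 0.20 × 4.58018e-09 = 9.16036e-10
  P(Z=Electronic)·f_Electronic = 0.44 × 1.65103e-05 = 7.26453e-06
  P(Z=Cosmic)·f_Cosmic = 0.27 × 0.00186121 = 0.000502527
  P(Z=Acoustic)·f_Acoustic = 0.09 × 5.09869e-06 = 4.58882e-07
Sum: 9.16036e-10 + 7.26453e-06 + 0.000502527 + 4.58882e-07 = 0.000510252
P(Source Cosmic | x₁,x₂) = 0.000502527 / 0.000510252 ≈ 0.985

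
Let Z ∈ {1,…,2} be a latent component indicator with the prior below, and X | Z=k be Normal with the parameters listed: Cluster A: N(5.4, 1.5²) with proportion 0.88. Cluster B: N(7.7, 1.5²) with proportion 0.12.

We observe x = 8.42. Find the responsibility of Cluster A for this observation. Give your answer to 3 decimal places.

0.520

The responsibility of component k is π_k f_k(x) divided by Σ_j π_j f_j(x).
Evaluate each component's likelihood at the observed value:
  f_A = 0.0350437
  f_B = 0.237022
Prior × likelihood for each component:
  π_A·f_A = 0.88 × 0.0350437 = 0.0308385
  π_B·f_B = 0.12 × 0.237022 = 0.0284426
Normaliser: 0.0308385 + 0.0284426 = 0.0592811
P(Cluster A | data) ≈ 0.520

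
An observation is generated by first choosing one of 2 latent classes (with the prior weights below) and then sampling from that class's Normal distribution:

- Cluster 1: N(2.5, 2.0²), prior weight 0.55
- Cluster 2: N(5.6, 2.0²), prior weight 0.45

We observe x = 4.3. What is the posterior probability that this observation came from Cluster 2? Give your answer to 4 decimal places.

By Bayes' theorem, P(k | x) = P(Z=k) f_k(x) / Σ_j P(Z=j) f_j(x).
Component likelihoods at x = 4.3:
  p_1 = (1/(2.0·√(2π)))·exp(−(4.3−2.5)²/(2·2.0²)) = 0.199471·exp(-0.40500) = 0.133043
  p_2 = (1/(2.0·√(2π)))·exp(−(4.3−5.6)²/(2·2.0²)) = 0.199471·exp(-0.21125) = 0.161486
Multiply by the mixture weights:
  P(Z=1)·p_1 = 0.55 × 0.133043 = 0.0731734
  P(Z=2)·p_2 = 0.45 × 0.161486 = 0.0726688
Sum: 0.0731734 + 0.0726688 = 0.145842
Responsibility of Cluster 2: 0.0726688 / 0.145842 ≈ 0.4983

0.4983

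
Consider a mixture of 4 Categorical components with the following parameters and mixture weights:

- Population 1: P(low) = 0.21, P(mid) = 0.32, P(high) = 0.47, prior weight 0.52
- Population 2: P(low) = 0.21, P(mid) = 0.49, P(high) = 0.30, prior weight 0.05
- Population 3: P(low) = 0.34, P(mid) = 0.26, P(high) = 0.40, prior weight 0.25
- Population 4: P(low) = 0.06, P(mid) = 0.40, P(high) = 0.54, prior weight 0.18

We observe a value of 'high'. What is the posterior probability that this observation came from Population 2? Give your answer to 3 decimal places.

Apply Bayes' rule: the posterior for each component is proportional to its prior times its likelihood at x.
Categorical probabilities:
  f_1 = P(high | comp) = 0.47
  f_2 = P(high | comp) = 0.30
  f_3 = P(high | comp) = 0.40
  f_4 = P(high | comp) = 0.54
Multiply by the mixture weights:
  P(Z=1)·f_1 = 0.52 × 0.47 = 0.2444
  P(Z=2)·f_2 = 0.05 × 0.3 = 0.015
  P(Z=3)·f_3 = 0.25 × 0.4 = 0.1
  P(Z=4)·f_4 = 0.18 × 0.54 = 0.0972
Denominator: 0.2444 + 0.015 + 0.1 + 0.0972 = 0.4566
So the posterior for Population 2 is 0.015 / 0.4566 ≈ 0.033.

0.033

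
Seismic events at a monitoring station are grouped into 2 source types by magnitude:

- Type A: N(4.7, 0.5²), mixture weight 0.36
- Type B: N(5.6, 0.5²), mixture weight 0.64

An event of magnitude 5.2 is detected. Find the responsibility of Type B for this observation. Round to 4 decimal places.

The responsibility of component k is π_k f_k(x) divided by Σ_j π_j f_j(x).
Evaluate each component's likelihood at the observed value:
  f_A = 0.483941
  f_B = 0.579383
Unnormalised posteriors:
  π_A·f_A = 0.36 × 0.483941 = 0.174219
  π_B·f_B = 0.64 × 0.579383 = 0.370805
Denominator: 0.174219 + 0.370805 = 0.545024
So the posterior for Type B is 0.370805 / 0.545024 ≈ 0.6803.

0.6803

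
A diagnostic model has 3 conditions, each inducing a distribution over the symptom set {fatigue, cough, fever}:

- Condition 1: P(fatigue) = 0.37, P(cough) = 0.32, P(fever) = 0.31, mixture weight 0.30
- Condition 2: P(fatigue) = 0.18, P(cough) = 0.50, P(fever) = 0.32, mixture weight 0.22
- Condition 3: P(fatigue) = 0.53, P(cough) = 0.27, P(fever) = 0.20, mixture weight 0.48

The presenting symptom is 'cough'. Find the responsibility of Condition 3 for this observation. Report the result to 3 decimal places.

0.386

The responsibility of component k is π_k f_k(x) divided by Σ_j π_j f_j(x).
Evaluate each component's likelihood at the observed value:
  f_1 = 0.32
  f_2 = 0.5
  f_3 = 0.27
Multiply by the mixture weights:
  π_1·f_1 = 0.30 × 0.32 = 0.096
  π_2·f_2 = 0.22 × 0.5 = 0.11
  π_3·f_3 = 0.48 × 0.27 = 0.1296
Evidence: 0.096 + 0.11 + 0.1296 = 0.3356
P(Condition 3 | x) ≈ 0.386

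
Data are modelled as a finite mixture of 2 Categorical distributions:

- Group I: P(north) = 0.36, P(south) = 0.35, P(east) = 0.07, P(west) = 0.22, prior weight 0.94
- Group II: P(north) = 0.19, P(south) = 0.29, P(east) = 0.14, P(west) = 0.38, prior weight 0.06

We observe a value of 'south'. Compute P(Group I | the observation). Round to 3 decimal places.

The responsibility of component k is w_k f_k(x) divided by Σ_j w_j f_j(x).
Categorical probabilities:
  L_I = P(south | comp) = 0.35
  L_II = P(south | comp) = 0.29
Unnormalised posteriors:
  w_I·L_I = 0.94 × 0.35 = 0.329
  w_II·L_II = 0.06 × 0.29 = 0.0174
Marginal: 0.329 + 0.0174 = 0.3464
P(Group I | data) ≈ 0.950

0.950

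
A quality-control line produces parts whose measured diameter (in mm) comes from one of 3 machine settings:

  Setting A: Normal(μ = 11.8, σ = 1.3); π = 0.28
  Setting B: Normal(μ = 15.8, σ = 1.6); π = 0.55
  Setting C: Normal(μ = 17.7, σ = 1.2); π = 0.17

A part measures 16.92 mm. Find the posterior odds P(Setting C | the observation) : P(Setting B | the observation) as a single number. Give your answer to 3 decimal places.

0.426

Posterior odds = (π_i f_i(x)) / (π_j f_j(x)); the normalising sum cancels.
Normal densities:
  f_A = (1/(1.3·√(2π)))·exp(−(16.92−11.8)²/(2·1.3²)) = 0.306879·exp(-7.75574) = 0.000131429
  f_B = (1/(1.6·√(2π)))·exp(−(16.92−15.8)²/(2·1.6²)) = 0.249339·exp(-0.24500) = 0.195159
  f_C = (1/(1.2·√(2π)))·exp(−(16.92−17.7)²/(2·1.2²)) = 0.332452·exp(-0.21125) = 0.269144
Posterior odds = (π_C·f_C) / (π_B·f_B) = (0.17·0.269144) / (0.55·0.195159) = 0.0457544 / 0.107337 ≈ 0.426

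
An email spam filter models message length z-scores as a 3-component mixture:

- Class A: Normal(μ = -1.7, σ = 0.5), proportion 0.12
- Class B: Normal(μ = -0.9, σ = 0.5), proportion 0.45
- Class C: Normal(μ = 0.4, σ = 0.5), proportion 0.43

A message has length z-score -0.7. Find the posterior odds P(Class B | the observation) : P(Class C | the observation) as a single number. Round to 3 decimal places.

10.864

Since P(k|x) ∝ P(Z=k) f_k(x), the posterior odds are P(Z=i) f_i(x) / (P(Z=j) f_j(x)).
Component likelihoods at x = -0.7:
  p_A = (1/(0.5·√(2π)))·exp(−(-0.7−-1.7)²/(2·0.5²)) = 0.797885·exp(-2.00000) = 0.107982
  p_B = (1/(0.5·√(2π)))·exp(−(-0.7−-0.9)²/(2·0.5²)) = 0.797885·exp(-0.08000) = 0.73654
  p_C = (1/(0.5·√(2π)))·exp(−(-0.7−0.4)²/(2·0.5²)) = 0.797885·exp(-2.42000) = 0.0709492
Odds = (0.45/0.43) × (0.73654/0.0709492) = 1.04651 × 10.3812 ≈ 10.864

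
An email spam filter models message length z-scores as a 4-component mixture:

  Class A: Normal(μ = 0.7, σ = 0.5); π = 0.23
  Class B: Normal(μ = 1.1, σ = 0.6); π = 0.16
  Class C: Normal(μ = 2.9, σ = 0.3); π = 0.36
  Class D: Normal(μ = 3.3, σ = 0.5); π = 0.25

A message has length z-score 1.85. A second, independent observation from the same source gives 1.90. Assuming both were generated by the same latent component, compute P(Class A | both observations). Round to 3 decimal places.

By Bayes' theorem, P(k | x) = π_k f_k(x) / Σ_j π_j f_j(x).
Since both observations come from the same component, the likelihood for component k is f_k(x₁)·f_k(x₂).
  p_A = [(1/(0.5·√(2π)))·exp(−(1.85−0.7)²/(2·0.5²)) = 0.797885·exp(-2.64500) = 0.0566541] × [0.0447891] = 0.00253748
  p_B = [(1/(0.6·√(2π)))·exp(−(1.85−1.1)²/(2·0.6²)) = 0.664904·exp(-0.78125) = 0.304415] × [0.27335] = 0.0832119
  p_C = [(1/(0.3·√(2π)))·exp(−(1.85−2.9)²/(2·0.3²)) = 1.329808·exp(-6.12500) = 0.00290894] × [0.00514093] = 1.49547e-05
  p_D = [(1/(0.5·√(2π)))·exp(−(1.85−3.3)²/(2·0.5²)) = 0.797885·exp(-4.20500) = 0.0119051] × [0.0158309] = 0.000188468
Unnormalised posteriors:
  π_A·p_A = 0.23 × 0.00253748 = 0.000583621
  π_B·p_B = 0.16 × 0.0832119 = 0.0133139
  π_C·p_C = 0.36 × 1.49547e-05 = 5.38368e-06
  π_D·p_D = 0.25 × 0.000188468 = 4.7117e-05
Sum: 0.000583621 + 0.0133139 + 5.38368e-06 + 4.7117e-05 = 0.01395
P(Class A | data) = 0.000583621 / 0.01395 ≈ 0.042

0.042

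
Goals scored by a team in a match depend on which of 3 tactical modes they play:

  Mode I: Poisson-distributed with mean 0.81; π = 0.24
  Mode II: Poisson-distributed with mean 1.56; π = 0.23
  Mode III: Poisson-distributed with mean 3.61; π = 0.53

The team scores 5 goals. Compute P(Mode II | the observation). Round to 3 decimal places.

P(component k | x) = π_k·f_k(x) / marginal(x), where marginal(x) = Σ_j π_j·f_j(x).
Evaluate each component's likelihood at the observed value:
  L_I = e^(−0.81)·0.81^5/5! = 0.0012926
  L_II = e^(−1.56)·1.56^5/5! = 0.0161787
  L_III = e^(−3.61)·3.61^5/5! = 0.138214
Unnormalised posteriors:
  π_I·L_I = 0.24 × 0.0012926 = 0.000310225
  π_II·L_II = 0.23 × 0.0161787 = 0.00372109
  π_III·L_III = 0.53 × 0.138214 = 0.0732534
Normaliser: 0.000310225 + 0.00372109 + 0.0732534 = 0.0772847
P(Mode II | data) ≈ 0.048

0.048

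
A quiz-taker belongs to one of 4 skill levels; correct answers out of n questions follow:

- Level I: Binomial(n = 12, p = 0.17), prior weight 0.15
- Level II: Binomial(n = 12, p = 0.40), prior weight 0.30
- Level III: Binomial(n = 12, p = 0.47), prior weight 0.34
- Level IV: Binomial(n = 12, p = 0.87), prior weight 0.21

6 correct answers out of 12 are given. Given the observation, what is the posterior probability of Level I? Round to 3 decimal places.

0.008

P(component k | x) = w_k·f_k(x) / marginal(x), where marginal(x) = Σ_j w_j·f_j(x).
Evaluate each component's likelihood at the observed value:
  p_I = C(12,6)·0.17^6·0.83^6 = 924·2.41376e-05·0.32694 = 0.00729179
  p_II = C(12,6)·0.40^6·0.60^6 = 924·0.004096·0.046656 = 0.176579
  p_III = C(12,6)·0.47^6·0.53^6 = 924·0.0107792·0.0221644 = 0.220757
  p_IV = C(12,6)·0.87^6·0.13^6 = 924·0.433626·4.82681e-06 = 0.00193396
Prior × likelihood for each component:
  w_I·p_I = 0.15 × 0.00729179 = 0.00109377
  w_II·p_II = 0.30 × 0.176579 = 0.0529737
  w_III·p_III = 0.34 × 0.220757 = 0.0750574
  w_IV·p_IV = 0.21 × 0.00193396 = 0.000406132
Denominator: 0.00109377 + 0.0529737 + 0.0750574 + 0.000406132 = 0.129531
Responsibility of Level I: 0.00109377 / 0.129531 ≈ 0.008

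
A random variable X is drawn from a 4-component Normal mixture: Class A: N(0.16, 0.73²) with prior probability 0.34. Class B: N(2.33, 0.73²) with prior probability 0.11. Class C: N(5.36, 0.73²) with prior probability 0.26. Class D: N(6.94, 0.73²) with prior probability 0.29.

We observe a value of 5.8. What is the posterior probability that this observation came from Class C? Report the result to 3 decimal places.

0.717

By Bayes' theorem, P(k | x) = π_k f_k(x) / Σ_j π_j f_j(x).
Component likelihoods at x = 5.8:
  p_A = (1/(0.73·√(2π)))·exp(−(5.8−0.16)²/(2·0.73²)) = 0.546496·exp(-29.84575) = 5.96682e-14
  p_B = (1/(0.73·√(2π)))·exp(−(5.8−2.33)²/(2·0.73²)) = 0.546496·exp(-11.29752) = 6.77853e-06
  p_C = (1/(0.73·√(2π)))·exp(−(5.8−5.36)²/(2·0.73²)) = 0.546496·exp(-0.18165) = 0.455721
  p_D = (1/(0.73·√(2π)))·exp(−(5.8−6.94)²/(2·0.73²)) = 0.546496·exp(-1.21937) = 0.161445
Weight by the priors:
  π_A·p_A = 0.34 × 5.96682e-14 = 2.02872e-14
  π_B·p_B = 0.11 × 6.77853e-06 = 7.45638e-07
  π_C·p_C = 0.26 × 0.455721 = 0.118487
  π_D·p_D = 0.29 × 0.161445 = 0.0468189
Evidence: 2.02872e-14 + 7.45638e-07 + 0.118487 + 0.0468189 = 0.165307
So the posterior for Class C is 0.118487 / 0.165307 ≈ 0.717.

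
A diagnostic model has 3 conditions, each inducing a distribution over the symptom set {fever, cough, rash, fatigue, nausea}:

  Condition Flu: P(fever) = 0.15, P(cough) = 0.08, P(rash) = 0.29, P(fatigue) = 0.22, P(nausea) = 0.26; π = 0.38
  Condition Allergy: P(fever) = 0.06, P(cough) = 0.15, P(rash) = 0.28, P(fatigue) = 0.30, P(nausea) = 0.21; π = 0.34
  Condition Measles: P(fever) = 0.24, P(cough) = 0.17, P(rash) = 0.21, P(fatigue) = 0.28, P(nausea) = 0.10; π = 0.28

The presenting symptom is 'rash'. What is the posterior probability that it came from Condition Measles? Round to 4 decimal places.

By Bayes' theorem, P(k | x) = w_k f_k(x) / Σ_j w_j f_j(x).
Categorical probabilities:
  L_Flu = 0.29
  L_Allergy = 0.28
  L_Measles = 0.21
Weight by the priors:
  w_Flu·L_Flu = 0.38 × 0.29 = 0.1102
  w_Allergy·L_Allergy = 0.34 × 0.28 = 0.0952
  w_Measles·L_Measles = 0.28 × 0.21 = 0.0588
Denominator: 0.1102 + 0.0952 + 0.0588 = 0.2642
Responsibility of Condition Measles: 0.0588 / 0.2642 ≈ 0.2226

0.2226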